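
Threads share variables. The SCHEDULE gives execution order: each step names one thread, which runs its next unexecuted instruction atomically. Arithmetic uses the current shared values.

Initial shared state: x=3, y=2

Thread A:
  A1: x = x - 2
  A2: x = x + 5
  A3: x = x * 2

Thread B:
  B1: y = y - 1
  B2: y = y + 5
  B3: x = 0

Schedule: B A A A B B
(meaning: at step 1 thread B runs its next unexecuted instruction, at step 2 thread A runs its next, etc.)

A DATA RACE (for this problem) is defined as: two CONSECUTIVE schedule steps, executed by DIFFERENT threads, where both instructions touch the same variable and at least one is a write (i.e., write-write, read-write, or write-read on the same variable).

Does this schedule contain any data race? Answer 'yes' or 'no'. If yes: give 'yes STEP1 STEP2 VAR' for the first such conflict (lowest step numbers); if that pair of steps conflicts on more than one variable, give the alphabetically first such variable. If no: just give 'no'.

Answer: no

Derivation:
Steps 1,2: B(r=y,w=y) vs A(r=x,w=x). No conflict.
Steps 2,3: same thread (A). No race.
Steps 3,4: same thread (A). No race.
Steps 4,5: A(r=x,w=x) vs B(r=y,w=y). No conflict.
Steps 5,6: same thread (B). No race.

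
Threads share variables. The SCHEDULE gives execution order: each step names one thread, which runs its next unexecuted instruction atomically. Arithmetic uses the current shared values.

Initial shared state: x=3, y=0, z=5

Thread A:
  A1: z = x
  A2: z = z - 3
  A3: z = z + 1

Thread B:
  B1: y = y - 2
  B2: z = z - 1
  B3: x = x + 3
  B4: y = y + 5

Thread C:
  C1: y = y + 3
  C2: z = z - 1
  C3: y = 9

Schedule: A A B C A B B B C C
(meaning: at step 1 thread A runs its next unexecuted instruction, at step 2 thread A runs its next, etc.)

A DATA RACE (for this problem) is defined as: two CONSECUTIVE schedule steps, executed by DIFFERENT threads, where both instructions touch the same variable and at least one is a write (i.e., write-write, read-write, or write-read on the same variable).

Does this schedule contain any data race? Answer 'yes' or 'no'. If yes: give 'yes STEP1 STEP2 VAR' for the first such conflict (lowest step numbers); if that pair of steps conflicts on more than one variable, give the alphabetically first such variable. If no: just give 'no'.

Answer: yes 3 4 y

Derivation:
Steps 1,2: same thread (A). No race.
Steps 2,3: A(r=z,w=z) vs B(r=y,w=y). No conflict.
Steps 3,4: B(y = y - 2) vs C(y = y + 3). RACE on y (W-W).
Steps 4,5: C(r=y,w=y) vs A(r=z,w=z). No conflict.
Steps 5,6: A(z = z + 1) vs B(z = z - 1). RACE on z (W-W).
Steps 6,7: same thread (B). No race.
Steps 7,8: same thread (B). No race.
Steps 8,9: B(r=y,w=y) vs C(r=z,w=z). No conflict.
Steps 9,10: same thread (C). No race.
First conflict at steps 3,4.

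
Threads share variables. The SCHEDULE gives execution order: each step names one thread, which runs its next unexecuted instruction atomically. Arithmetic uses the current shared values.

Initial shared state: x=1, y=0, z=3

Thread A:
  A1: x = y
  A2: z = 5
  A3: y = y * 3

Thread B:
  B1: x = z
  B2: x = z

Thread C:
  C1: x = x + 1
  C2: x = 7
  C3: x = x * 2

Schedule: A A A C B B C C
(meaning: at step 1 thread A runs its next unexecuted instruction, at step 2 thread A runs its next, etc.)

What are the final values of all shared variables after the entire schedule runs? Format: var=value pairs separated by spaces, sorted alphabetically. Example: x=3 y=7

Step 1: thread A executes A1 (x = y). Shared: x=0 y=0 z=3. PCs: A@1 B@0 C@0
Step 2: thread A executes A2 (z = 5). Shared: x=0 y=0 z=5. PCs: A@2 B@0 C@0
Step 3: thread A executes A3 (y = y * 3). Shared: x=0 y=0 z=5. PCs: A@3 B@0 C@0
Step 4: thread C executes C1 (x = x + 1). Shared: x=1 y=0 z=5. PCs: A@3 B@0 C@1
Step 5: thread B executes B1 (x = z). Shared: x=5 y=0 z=5. PCs: A@3 B@1 C@1
Step 6: thread B executes B2 (x = z). Shared: x=5 y=0 z=5. PCs: A@3 B@2 C@1
Step 7: thread C executes C2 (x = 7). Shared: x=7 y=0 z=5. PCs: A@3 B@2 C@2
Step 8: thread C executes C3 (x = x * 2). Shared: x=14 y=0 z=5. PCs: A@3 B@2 C@3

Answer: x=14 y=0 z=5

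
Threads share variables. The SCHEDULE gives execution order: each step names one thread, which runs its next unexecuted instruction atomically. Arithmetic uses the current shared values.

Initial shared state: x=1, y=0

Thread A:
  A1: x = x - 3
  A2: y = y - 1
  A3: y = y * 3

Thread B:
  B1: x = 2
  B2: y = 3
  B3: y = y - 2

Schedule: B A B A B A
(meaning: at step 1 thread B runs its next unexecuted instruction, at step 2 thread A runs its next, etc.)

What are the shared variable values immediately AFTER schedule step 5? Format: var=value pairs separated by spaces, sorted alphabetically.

Answer: x=-1 y=0

Derivation:
Step 1: thread B executes B1 (x = 2). Shared: x=2 y=0. PCs: A@0 B@1
Step 2: thread A executes A1 (x = x - 3). Shared: x=-1 y=0. PCs: A@1 B@1
Step 3: thread B executes B2 (y = 3). Shared: x=-1 y=3. PCs: A@1 B@2
Step 4: thread A executes A2 (y = y - 1). Shared: x=-1 y=2. PCs: A@2 B@2
Step 5: thread B executes B3 (y = y - 2). Shared: x=-1 y=0. PCs: A@2 B@3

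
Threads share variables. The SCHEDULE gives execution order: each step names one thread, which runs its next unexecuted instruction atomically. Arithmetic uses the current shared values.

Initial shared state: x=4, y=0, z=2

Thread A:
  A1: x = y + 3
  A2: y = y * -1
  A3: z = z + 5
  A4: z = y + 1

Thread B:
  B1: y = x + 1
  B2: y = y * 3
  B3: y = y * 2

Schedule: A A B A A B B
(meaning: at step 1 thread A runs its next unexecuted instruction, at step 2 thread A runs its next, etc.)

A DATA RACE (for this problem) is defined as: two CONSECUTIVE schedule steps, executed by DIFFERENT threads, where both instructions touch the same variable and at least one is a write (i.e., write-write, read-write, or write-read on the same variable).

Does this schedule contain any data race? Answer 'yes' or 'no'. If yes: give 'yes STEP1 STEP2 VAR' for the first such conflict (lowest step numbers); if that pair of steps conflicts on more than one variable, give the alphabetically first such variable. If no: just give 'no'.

Steps 1,2: same thread (A). No race.
Steps 2,3: A(y = y * -1) vs B(y = x + 1). RACE on y (W-W).
Steps 3,4: B(r=x,w=y) vs A(r=z,w=z). No conflict.
Steps 4,5: same thread (A). No race.
Steps 5,6: A(z = y + 1) vs B(y = y * 3). RACE on y (R-W).
Steps 6,7: same thread (B). No race.
First conflict at steps 2,3.

Answer: yes 2 3 y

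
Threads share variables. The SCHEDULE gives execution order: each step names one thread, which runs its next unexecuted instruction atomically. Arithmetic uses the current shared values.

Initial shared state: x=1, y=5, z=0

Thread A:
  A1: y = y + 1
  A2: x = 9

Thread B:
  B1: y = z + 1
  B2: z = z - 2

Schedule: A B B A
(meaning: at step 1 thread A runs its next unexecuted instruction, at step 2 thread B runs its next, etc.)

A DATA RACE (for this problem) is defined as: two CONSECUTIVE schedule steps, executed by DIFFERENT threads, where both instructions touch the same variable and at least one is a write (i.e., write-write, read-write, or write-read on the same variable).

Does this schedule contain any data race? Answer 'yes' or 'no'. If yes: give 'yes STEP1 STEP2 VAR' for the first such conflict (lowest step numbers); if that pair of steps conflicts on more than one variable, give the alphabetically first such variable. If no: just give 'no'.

Steps 1,2: A(y = y + 1) vs B(y = z + 1). RACE on y (W-W).
Steps 2,3: same thread (B). No race.
Steps 3,4: B(r=z,w=z) vs A(r=-,w=x). No conflict.
First conflict at steps 1,2.

Answer: yes 1 2 y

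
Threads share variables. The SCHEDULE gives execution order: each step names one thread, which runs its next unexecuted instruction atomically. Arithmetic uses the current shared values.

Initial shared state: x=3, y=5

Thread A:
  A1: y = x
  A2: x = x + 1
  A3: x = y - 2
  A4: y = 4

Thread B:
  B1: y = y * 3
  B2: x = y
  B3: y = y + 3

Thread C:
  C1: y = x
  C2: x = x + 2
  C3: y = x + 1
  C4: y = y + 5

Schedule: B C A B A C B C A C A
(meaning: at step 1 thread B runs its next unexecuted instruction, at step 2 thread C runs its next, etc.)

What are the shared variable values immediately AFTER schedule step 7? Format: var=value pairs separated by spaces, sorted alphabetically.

Answer: x=6 y=6

Derivation:
Step 1: thread B executes B1 (y = y * 3). Shared: x=3 y=15. PCs: A@0 B@1 C@0
Step 2: thread C executes C1 (y = x). Shared: x=3 y=3. PCs: A@0 B@1 C@1
Step 3: thread A executes A1 (y = x). Shared: x=3 y=3. PCs: A@1 B@1 C@1
Step 4: thread B executes B2 (x = y). Shared: x=3 y=3. PCs: A@1 B@2 C@1
Step 5: thread A executes A2 (x = x + 1). Shared: x=4 y=3. PCs: A@2 B@2 C@1
Step 6: thread C executes C2 (x = x + 2). Shared: x=6 y=3. PCs: A@2 B@2 C@2
Step 7: thread B executes B3 (y = y + 3). Shared: x=6 y=6. PCs: A@2 B@3 C@2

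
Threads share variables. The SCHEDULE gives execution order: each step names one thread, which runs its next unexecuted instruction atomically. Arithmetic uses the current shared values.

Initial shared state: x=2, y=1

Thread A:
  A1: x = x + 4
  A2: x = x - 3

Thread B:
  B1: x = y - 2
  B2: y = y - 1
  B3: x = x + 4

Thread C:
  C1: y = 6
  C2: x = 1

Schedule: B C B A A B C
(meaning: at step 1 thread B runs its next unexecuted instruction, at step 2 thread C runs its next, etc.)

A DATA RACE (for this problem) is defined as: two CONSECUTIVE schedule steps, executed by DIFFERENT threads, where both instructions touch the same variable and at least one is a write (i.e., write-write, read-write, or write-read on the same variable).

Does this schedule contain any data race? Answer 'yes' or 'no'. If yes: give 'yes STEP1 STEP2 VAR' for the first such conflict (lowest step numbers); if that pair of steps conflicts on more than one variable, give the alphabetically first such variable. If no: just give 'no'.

Steps 1,2: B(x = y - 2) vs C(y = 6). RACE on y (R-W).
Steps 2,3: C(y = 6) vs B(y = y - 1). RACE on y (W-W).
Steps 3,4: B(r=y,w=y) vs A(r=x,w=x). No conflict.
Steps 4,5: same thread (A). No race.
Steps 5,6: A(x = x - 3) vs B(x = x + 4). RACE on x (W-W).
Steps 6,7: B(x = x + 4) vs C(x = 1). RACE on x (W-W).
First conflict at steps 1,2.

Answer: yes 1 2 y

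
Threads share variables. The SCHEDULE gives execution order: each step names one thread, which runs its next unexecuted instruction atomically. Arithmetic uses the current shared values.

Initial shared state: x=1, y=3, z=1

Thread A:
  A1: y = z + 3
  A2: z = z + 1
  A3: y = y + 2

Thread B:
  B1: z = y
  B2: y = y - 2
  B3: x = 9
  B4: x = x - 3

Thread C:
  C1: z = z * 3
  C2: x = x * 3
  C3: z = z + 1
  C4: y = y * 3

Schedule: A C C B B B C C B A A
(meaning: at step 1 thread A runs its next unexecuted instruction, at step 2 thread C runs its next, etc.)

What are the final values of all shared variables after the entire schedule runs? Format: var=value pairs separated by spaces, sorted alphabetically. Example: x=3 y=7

Step 1: thread A executes A1 (y = z + 3). Shared: x=1 y=4 z=1. PCs: A@1 B@0 C@0
Step 2: thread C executes C1 (z = z * 3). Shared: x=1 y=4 z=3. PCs: A@1 B@0 C@1
Step 3: thread C executes C2 (x = x * 3). Shared: x=3 y=4 z=3. PCs: A@1 B@0 C@2
Step 4: thread B executes B1 (z = y). Shared: x=3 y=4 z=4. PCs: A@1 B@1 C@2
Step 5: thread B executes B2 (y = y - 2). Shared: x=3 y=2 z=4. PCs: A@1 B@2 C@2
Step 6: thread B executes B3 (x = 9). Shared: x=9 y=2 z=4. PCs: A@1 B@3 C@2
Step 7: thread C executes C3 (z = z + 1). Shared: x=9 y=2 z=5. PCs: A@1 B@3 C@3
Step 8: thread C executes C4 (y = y * 3). Shared: x=9 y=6 z=5. PCs: A@1 B@3 C@4
Step 9: thread B executes B4 (x = x - 3). Shared: x=6 y=6 z=5. PCs: A@1 B@4 C@4
Step 10: thread A executes A2 (z = z + 1). Shared: x=6 y=6 z=6. PCs: A@2 B@4 C@4
Step 11: thread A executes A3 (y = y + 2). Shared: x=6 y=8 z=6. PCs: A@3 B@4 C@4

Answer: x=6 y=8 z=6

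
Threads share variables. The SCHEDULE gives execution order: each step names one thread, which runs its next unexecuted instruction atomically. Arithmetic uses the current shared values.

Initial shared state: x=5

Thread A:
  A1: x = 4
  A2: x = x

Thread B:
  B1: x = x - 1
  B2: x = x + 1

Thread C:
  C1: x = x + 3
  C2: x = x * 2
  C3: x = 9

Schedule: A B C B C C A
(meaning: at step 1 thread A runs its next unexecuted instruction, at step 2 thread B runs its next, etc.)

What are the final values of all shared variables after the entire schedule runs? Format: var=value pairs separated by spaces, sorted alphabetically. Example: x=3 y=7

Step 1: thread A executes A1 (x = 4). Shared: x=4. PCs: A@1 B@0 C@0
Step 2: thread B executes B1 (x = x - 1). Shared: x=3. PCs: A@1 B@1 C@0
Step 3: thread C executes C1 (x = x + 3). Shared: x=6. PCs: A@1 B@1 C@1
Step 4: thread B executes B2 (x = x + 1). Shared: x=7. PCs: A@1 B@2 C@1
Step 5: thread C executes C2 (x = x * 2). Shared: x=14. PCs: A@1 B@2 C@2
Step 6: thread C executes C3 (x = 9). Shared: x=9. PCs: A@1 B@2 C@3
Step 7: thread A executes A2 (x = x). Shared: x=9. PCs: A@2 B@2 C@3

Answer: x=9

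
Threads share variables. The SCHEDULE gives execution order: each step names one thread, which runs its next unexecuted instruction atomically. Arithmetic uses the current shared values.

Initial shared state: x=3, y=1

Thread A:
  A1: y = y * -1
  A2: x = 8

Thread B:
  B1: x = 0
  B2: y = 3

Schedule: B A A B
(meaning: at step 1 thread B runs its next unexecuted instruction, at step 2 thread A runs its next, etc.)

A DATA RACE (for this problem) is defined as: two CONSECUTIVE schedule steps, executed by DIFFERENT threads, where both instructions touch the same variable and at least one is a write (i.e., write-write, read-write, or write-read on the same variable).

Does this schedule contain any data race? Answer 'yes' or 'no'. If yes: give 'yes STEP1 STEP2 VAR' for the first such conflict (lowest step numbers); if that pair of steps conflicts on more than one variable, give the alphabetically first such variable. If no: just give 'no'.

Steps 1,2: B(r=-,w=x) vs A(r=y,w=y). No conflict.
Steps 2,3: same thread (A). No race.
Steps 3,4: A(r=-,w=x) vs B(r=-,w=y). No conflict.

Answer: no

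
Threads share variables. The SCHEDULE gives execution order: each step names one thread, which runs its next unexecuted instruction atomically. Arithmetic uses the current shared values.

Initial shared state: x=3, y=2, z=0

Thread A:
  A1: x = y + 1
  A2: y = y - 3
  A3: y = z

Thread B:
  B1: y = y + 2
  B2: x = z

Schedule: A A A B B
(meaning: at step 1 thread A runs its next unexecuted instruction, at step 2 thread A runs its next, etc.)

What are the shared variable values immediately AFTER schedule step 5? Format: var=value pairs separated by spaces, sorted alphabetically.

Step 1: thread A executes A1 (x = y + 1). Shared: x=3 y=2 z=0. PCs: A@1 B@0
Step 2: thread A executes A2 (y = y - 3). Shared: x=3 y=-1 z=0. PCs: A@2 B@0
Step 3: thread A executes A3 (y = z). Shared: x=3 y=0 z=0. PCs: A@3 B@0
Step 4: thread B executes B1 (y = y + 2). Shared: x=3 y=2 z=0. PCs: A@3 B@1
Step 5: thread B executes B2 (x = z). Shared: x=0 y=2 z=0. PCs: A@3 B@2

Answer: x=0 y=2 z=0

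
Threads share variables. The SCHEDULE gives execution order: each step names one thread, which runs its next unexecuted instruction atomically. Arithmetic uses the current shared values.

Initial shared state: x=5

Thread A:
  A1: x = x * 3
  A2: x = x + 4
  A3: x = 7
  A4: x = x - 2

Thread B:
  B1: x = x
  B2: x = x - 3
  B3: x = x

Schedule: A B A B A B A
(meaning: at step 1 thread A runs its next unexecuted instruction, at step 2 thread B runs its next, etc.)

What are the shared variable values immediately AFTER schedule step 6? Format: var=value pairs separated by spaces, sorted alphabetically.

Answer: x=7

Derivation:
Step 1: thread A executes A1 (x = x * 3). Shared: x=15. PCs: A@1 B@0
Step 2: thread B executes B1 (x = x). Shared: x=15. PCs: A@1 B@1
Step 3: thread A executes A2 (x = x + 4). Shared: x=19. PCs: A@2 B@1
Step 4: thread B executes B2 (x = x - 3). Shared: x=16. PCs: A@2 B@2
Step 5: thread A executes A3 (x = 7). Shared: x=7. PCs: A@3 B@2
Step 6: thread B executes B3 (x = x). Shared: x=7. PCs: A@3 B@3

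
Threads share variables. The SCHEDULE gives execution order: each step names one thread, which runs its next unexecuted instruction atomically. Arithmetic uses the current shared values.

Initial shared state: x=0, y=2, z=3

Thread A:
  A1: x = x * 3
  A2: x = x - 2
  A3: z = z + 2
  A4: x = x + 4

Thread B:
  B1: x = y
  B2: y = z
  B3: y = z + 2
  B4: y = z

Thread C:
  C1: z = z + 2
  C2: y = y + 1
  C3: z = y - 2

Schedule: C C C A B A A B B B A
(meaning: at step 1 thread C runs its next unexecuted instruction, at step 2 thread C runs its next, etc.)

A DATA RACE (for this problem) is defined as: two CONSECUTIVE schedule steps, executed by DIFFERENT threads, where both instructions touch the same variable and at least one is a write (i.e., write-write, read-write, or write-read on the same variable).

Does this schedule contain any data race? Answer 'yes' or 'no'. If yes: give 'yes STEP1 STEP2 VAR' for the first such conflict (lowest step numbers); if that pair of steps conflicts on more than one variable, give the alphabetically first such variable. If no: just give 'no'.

Answer: yes 4 5 x

Derivation:
Steps 1,2: same thread (C). No race.
Steps 2,3: same thread (C). No race.
Steps 3,4: C(r=y,w=z) vs A(r=x,w=x). No conflict.
Steps 4,5: A(x = x * 3) vs B(x = y). RACE on x (W-W).
Steps 5,6: B(x = y) vs A(x = x - 2). RACE on x (W-W).
Steps 6,7: same thread (A). No race.
Steps 7,8: A(z = z + 2) vs B(y = z). RACE on z (W-R).
Steps 8,9: same thread (B). No race.
Steps 9,10: same thread (B). No race.
Steps 10,11: B(r=z,w=y) vs A(r=x,w=x). No conflict.
First conflict at steps 4,5.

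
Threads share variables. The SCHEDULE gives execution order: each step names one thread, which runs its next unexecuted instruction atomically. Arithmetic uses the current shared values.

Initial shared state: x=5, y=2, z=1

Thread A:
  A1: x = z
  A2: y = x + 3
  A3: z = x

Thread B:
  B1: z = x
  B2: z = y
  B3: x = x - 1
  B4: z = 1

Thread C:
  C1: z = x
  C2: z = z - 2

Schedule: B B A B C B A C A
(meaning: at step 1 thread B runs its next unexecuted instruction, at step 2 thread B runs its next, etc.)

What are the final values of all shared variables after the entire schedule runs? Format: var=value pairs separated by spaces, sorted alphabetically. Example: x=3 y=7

Step 1: thread B executes B1 (z = x). Shared: x=5 y=2 z=5. PCs: A@0 B@1 C@0
Step 2: thread B executes B2 (z = y). Shared: x=5 y=2 z=2. PCs: A@0 B@2 C@0
Step 3: thread A executes A1 (x = z). Shared: x=2 y=2 z=2. PCs: A@1 B@2 C@0
Step 4: thread B executes B3 (x = x - 1). Shared: x=1 y=2 z=2. PCs: A@1 B@3 C@0
Step 5: thread C executes C1 (z = x). Shared: x=1 y=2 z=1. PCs: A@1 B@3 C@1
Step 6: thread B executes B4 (z = 1). Shared: x=1 y=2 z=1. PCs: A@1 B@4 C@1
Step 7: thread A executes A2 (y = x + 3). Shared: x=1 y=4 z=1. PCs: A@2 B@4 C@1
Step 8: thread C executes C2 (z = z - 2). Shared: x=1 y=4 z=-1. PCs: A@2 B@4 C@2
Step 9: thread A executes A3 (z = x). Shared: x=1 y=4 z=1. PCs: A@3 B@4 C@2

Answer: x=1 y=4 z=1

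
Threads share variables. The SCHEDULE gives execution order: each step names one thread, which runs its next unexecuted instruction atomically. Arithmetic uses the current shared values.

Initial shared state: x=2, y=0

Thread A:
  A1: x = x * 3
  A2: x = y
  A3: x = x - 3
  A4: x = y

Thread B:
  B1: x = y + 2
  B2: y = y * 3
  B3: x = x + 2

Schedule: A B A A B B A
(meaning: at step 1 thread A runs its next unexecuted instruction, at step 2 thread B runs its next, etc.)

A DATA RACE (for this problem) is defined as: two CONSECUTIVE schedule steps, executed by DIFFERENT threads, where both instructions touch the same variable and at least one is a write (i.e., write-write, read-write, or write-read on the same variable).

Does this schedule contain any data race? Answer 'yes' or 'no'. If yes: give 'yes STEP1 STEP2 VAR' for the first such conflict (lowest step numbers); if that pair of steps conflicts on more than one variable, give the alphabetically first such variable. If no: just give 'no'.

Answer: yes 1 2 x

Derivation:
Steps 1,2: A(x = x * 3) vs B(x = y + 2). RACE on x (W-W).
Steps 2,3: B(x = y + 2) vs A(x = y). RACE on x (W-W).
Steps 3,4: same thread (A). No race.
Steps 4,5: A(r=x,w=x) vs B(r=y,w=y). No conflict.
Steps 5,6: same thread (B). No race.
Steps 6,7: B(x = x + 2) vs A(x = y). RACE on x (W-W).
First conflict at steps 1,2.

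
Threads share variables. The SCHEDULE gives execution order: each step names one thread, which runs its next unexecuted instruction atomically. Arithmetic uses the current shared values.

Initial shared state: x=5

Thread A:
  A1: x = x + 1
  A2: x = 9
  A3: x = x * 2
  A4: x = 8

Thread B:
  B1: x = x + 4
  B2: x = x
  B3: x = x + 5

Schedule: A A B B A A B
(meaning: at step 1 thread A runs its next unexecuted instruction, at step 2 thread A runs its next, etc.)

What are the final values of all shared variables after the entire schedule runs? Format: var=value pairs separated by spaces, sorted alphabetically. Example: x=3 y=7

Step 1: thread A executes A1 (x = x + 1). Shared: x=6. PCs: A@1 B@0
Step 2: thread A executes A2 (x = 9). Shared: x=9. PCs: A@2 B@0
Step 3: thread B executes B1 (x = x + 4). Shared: x=13. PCs: A@2 B@1
Step 4: thread B executes B2 (x = x). Shared: x=13. PCs: A@2 B@2
Step 5: thread A executes A3 (x = x * 2). Shared: x=26. PCs: A@3 B@2
Step 6: thread A executes A4 (x = 8). Shared: x=8. PCs: A@4 B@2
Step 7: thread B executes B3 (x = x + 5). Shared: x=13. PCs: A@4 B@3

Answer: x=13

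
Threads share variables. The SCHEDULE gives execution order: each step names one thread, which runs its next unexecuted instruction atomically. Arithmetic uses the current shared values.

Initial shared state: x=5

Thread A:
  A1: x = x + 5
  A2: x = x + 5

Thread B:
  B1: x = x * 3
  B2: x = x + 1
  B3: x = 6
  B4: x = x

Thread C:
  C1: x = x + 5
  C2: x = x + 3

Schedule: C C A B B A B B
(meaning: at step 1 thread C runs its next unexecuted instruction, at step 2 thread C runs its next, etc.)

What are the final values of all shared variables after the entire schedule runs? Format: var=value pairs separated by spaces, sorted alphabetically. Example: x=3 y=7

Answer: x=6

Derivation:
Step 1: thread C executes C1 (x = x + 5). Shared: x=10. PCs: A@0 B@0 C@1
Step 2: thread C executes C2 (x = x + 3). Shared: x=13. PCs: A@0 B@0 C@2
Step 3: thread A executes A1 (x = x + 5). Shared: x=18. PCs: A@1 B@0 C@2
Step 4: thread B executes B1 (x = x * 3). Shared: x=54. PCs: A@1 B@1 C@2
Step 5: thread B executes B2 (x = x + 1). Shared: x=55. PCs: A@1 B@2 C@2
Step 6: thread A executes A2 (x = x + 5). Shared: x=60. PCs: A@2 B@2 C@2
Step 7: thread B executes B3 (x = 6). Shared: x=6. PCs: A@2 B@3 C@2
Step 8: thread B executes B4 (x = x). Shared: x=6. PCs: A@2 B@4 C@2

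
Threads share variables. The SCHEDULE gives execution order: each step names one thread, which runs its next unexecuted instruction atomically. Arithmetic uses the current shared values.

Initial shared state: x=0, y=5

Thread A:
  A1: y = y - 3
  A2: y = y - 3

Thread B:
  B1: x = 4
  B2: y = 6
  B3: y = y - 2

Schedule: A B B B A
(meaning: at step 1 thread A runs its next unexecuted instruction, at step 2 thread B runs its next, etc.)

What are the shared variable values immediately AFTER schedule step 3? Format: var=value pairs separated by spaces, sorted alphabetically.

Step 1: thread A executes A1 (y = y - 3). Shared: x=0 y=2. PCs: A@1 B@0
Step 2: thread B executes B1 (x = 4). Shared: x=4 y=2. PCs: A@1 B@1
Step 3: thread B executes B2 (y = 6). Shared: x=4 y=6. PCs: A@1 B@2

Answer: x=4 y=6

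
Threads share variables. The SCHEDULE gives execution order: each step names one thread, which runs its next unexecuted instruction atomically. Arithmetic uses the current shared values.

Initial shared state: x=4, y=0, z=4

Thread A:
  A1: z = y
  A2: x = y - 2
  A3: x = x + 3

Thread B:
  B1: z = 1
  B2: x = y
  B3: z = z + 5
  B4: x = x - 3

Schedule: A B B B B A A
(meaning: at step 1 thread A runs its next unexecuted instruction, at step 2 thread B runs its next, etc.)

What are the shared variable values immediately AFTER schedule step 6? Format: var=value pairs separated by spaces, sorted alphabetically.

Step 1: thread A executes A1 (z = y). Shared: x=4 y=0 z=0. PCs: A@1 B@0
Step 2: thread B executes B1 (z = 1). Shared: x=4 y=0 z=1. PCs: A@1 B@1
Step 3: thread B executes B2 (x = y). Shared: x=0 y=0 z=1. PCs: A@1 B@2
Step 4: thread B executes B3 (z = z + 5). Shared: x=0 y=0 z=6. PCs: A@1 B@3
Step 5: thread B executes B4 (x = x - 3). Shared: x=-3 y=0 z=6. PCs: A@1 B@4
Step 6: thread A executes A2 (x = y - 2). Shared: x=-2 y=0 z=6. PCs: A@2 B@4

Answer: x=-2 y=0 z=6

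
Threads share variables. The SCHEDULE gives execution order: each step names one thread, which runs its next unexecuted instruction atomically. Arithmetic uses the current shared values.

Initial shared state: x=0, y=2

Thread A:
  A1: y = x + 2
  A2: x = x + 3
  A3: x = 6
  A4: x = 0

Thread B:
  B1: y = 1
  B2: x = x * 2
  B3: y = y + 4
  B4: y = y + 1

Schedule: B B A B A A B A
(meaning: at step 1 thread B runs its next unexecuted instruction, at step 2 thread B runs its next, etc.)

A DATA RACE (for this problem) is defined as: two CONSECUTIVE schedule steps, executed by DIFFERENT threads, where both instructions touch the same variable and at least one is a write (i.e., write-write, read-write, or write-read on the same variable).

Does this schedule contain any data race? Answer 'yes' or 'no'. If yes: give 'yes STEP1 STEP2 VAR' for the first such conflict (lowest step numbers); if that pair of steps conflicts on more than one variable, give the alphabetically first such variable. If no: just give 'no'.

Steps 1,2: same thread (B). No race.
Steps 2,3: B(x = x * 2) vs A(y = x + 2). RACE on x (W-R).
Steps 3,4: A(y = x + 2) vs B(y = y + 4). RACE on y (W-W).
Steps 4,5: B(r=y,w=y) vs A(r=x,w=x). No conflict.
Steps 5,6: same thread (A). No race.
Steps 6,7: A(r=-,w=x) vs B(r=y,w=y). No conflict.
Steps 7,8: B(r=y,w=y) vs A(r=-,w=x). No conflict.
First conflict at steps 2,3.

Answer: yes 2 3 x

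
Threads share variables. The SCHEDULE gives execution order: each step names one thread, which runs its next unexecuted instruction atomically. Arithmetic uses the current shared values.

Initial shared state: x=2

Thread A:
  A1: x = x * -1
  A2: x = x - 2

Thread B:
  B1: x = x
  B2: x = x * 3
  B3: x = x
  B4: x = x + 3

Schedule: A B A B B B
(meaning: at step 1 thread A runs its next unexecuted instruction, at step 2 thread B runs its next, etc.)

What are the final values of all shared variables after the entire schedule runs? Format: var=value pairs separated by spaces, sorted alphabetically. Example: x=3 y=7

Step 1: thread A executes A1 (x = x * -1). Shared: x=-2. PCs: A@1 B@0
Step 2: thread B executes B1 (x = x). Shared: x=-2. PCs: A@1 B@1
Step 3: thread A executes A2 (x = x - 2). Shared: x=-4. PCs: A@2 B@1
Step 4: thread B executes B2 (x = x * 3). Shared: x=-12. PCs: A@2 B@2
Step 5: thread B executes B3 (x = x). Shared: x=-12. PCs: A@2 B@3
Step 6: thread B executes B4 (x = x + 3). Shared: x=-9. PCs: A@2 B@4

Answer: x=-9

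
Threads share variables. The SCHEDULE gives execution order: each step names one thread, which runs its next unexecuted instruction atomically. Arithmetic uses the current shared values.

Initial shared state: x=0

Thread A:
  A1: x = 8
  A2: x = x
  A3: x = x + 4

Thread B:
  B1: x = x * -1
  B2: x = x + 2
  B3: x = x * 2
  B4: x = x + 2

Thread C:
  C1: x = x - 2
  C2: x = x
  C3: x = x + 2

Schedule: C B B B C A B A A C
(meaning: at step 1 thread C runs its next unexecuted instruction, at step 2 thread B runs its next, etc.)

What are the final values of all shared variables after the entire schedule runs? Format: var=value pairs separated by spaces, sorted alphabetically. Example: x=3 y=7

Step 1: thread C executes C1 (x = x - 2). Shared: x=-2. PCs: A@0 B@0 C@1
Step 2: thread B executes B1 (x = x * -1). Shared: x=2. PCs: A@0 B@1 C@1
Step 3: thread B executes B2 (x = x + 2). Shared: x=4. PCs: A@0 B@2 C@1
Step 4: thread B executes B3 (x = x * 2). Shared: x=8. PCs: A@0 B@3 C@1
Step 5: thread C executes C2 (x = x). Shared: x=8. PCs: A@0 B@3 C@2
Step 6: thread A executes A1 (x = 8). Shared: x=8. PCs: A@1 B@3 C@2
Step 7: thread B executes B4 (x = x + 2). Shared: x=10. PCs: A@1 B@4 C@2
Step 8: thread A executes A2 (x = x). Shared: x=10. PCs: A@2 B@4 C@2
Step 9: thread A executes A3 (x = x + 4). Shared: x=14. PCs: A@3 B@4 C@2
Step 10: thread C executes C3 (x = x + 2). Shared: x=16. PCs: A@3 B@4 C@3

Answer: x=16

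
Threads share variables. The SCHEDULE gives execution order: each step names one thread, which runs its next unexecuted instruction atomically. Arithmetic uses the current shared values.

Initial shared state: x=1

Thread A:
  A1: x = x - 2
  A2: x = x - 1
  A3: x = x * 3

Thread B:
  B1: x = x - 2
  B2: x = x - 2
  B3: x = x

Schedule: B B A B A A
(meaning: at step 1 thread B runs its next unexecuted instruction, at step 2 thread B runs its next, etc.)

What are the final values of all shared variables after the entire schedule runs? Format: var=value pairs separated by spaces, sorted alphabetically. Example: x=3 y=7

Step 1: thread B executes B1 (x = x - 2). Shared: x=-1. PCs: A@0 B@1
Step 2: thread B executes B2 (x = x - 2). Shared: x=-3. PCs: A@0 B@2
Step 3: thread A executes A1 (x = x - 2). Shared: x=-5. PCs: A@1 B@2
Step 4: thread B executes B3 (x = x). Shared: x=-5. PCs: A@1 B@3
Step 5: thread A executes A2 (x = x - 1). Shared: x=-6. PCs: A@2 B@3
Step 6: thread A executes A3 (x = x * 3). Shared: x=-18. PCs: A@3 B@3

Answer: x=-18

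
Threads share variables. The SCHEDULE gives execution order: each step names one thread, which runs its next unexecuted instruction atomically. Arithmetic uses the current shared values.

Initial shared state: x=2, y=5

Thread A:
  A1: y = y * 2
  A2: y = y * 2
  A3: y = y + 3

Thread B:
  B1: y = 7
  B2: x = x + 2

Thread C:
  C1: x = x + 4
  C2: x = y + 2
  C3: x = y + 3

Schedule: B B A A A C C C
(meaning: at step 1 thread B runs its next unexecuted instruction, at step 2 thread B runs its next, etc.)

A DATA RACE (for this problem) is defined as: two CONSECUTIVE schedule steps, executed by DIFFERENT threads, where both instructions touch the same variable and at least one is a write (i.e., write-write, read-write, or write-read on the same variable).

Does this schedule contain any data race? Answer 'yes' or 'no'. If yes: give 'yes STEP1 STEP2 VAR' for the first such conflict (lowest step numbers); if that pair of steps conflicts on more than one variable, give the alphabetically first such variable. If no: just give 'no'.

Steps 1,2: same thread (B). No race.
Steps 2,3: B(r=x,w=x) vs A(r=y,w=y). No conflict.
Steps 3,4: same thread (A). No race.
Steps 4,5: same thread (A). No race.
Steps 5,6: A(r=y,w=y) vs C(r=x,w=x). No conflict.
Steps 6,7: same thread (C). No race.
Steps 7,8: same thread (C). No race.

Answer: no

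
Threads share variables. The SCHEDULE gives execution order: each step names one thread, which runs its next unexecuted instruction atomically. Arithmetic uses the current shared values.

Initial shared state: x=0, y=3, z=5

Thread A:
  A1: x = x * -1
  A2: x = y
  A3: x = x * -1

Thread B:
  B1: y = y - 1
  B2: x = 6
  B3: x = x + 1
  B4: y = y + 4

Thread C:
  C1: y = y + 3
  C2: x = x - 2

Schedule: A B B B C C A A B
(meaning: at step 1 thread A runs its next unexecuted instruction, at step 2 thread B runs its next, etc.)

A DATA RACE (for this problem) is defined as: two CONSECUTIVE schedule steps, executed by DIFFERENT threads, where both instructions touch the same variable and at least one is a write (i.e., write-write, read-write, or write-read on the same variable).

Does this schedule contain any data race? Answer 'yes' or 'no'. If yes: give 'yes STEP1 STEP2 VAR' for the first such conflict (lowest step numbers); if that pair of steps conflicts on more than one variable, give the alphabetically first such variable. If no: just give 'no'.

Steps 1,2: A(r=x,w=x) vs B(r=y,w=y). No conflict.
Steps 2,3: same thread (B). No race.
Steps 3,4: same thread (B). No race.
Steps 4,5: B(r=x,w=x) vs C(r=y,w=y). No conflict.
Steps 5,6: same thread (C). No race.
Steps 6,7: C(x = x - 2) vs A(x = y). RACE on x (W-W).
Steps 7,8: same thread (A). No race.
Steps 8,9: A(r=x,w=x) vs B(r=y,w=y). No conflict.
First conflict at steps 6,7.

Answer: yes 6 7 x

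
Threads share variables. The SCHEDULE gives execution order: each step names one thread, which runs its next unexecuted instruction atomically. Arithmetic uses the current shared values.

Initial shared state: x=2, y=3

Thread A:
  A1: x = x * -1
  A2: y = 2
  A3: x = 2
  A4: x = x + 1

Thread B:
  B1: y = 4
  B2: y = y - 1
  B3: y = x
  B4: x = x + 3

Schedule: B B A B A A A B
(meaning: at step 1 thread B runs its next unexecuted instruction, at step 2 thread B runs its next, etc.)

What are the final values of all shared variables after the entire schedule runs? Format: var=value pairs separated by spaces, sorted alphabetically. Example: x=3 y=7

Answer: x=6 y=2

Derivation:
Step 1: thread B executes B1 (y = 4). Shared: x=2 y=4. PCs: A@0 B@1
Step 2: thread B executes B2 (y = y - 1). Shared: x=2 y=3. PCs: A@0 B@2
Step 3: thread A executes A1 (x = x * -1). Shared: x=-2 y=3. PCs: A@1 B@2
Step 4: thread B executes B3 (y = x). Shared: x=-2 y=-2. PCs: A@1 B@3
Step 5: thread A executes A2 (y = 2). Shared: x=-2 y=2. PCs: A@2 B@3
Step 6: thread A executes A3 (x = 2). Shared: x=2 y=2. PCs: A@3 B@3
Step 7: thread A executes A4 (x = x + 1). Shared: x=3 y=2. PCs: A@4 B@3
Step 8: thread B executes B4 (x = x + 3). Shared: x=6 y=2. PCs: A@4 B@4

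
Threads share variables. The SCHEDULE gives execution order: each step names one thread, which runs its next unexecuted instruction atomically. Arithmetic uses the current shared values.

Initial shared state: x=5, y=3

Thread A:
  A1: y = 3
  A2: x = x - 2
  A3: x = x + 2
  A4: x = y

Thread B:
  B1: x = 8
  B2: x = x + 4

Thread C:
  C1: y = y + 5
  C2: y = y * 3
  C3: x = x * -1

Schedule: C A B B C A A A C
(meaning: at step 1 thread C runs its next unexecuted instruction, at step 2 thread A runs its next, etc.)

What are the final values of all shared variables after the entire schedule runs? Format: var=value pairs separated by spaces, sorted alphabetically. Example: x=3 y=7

Answer: x=-9 y=9

Derivation:
Step 1: thread C executes C1 (y = y + 5). Shared: x=5 y=8. PCs: A@0 B@0 C@1
Step 2: thread A executes A1 (y = 3). Shared: x=5 y=3. PCs: A@1 B@0 C@1
Step 3: thread B executes B1 (x = 8). Shared: x=8 y=3. PCs: A@1 B@1 C@1
Step 4: thread B executes B2 (x = x + 4). Shared: x=12 y=3. PCs: A@1 B@2 C@1
Step 5: thread C executes C2 (y = y * 3). Shared: x=12 y=9. PCs: A@1 B@2 C@2
Step 6: thread A executes A2 (x = x - 2). Shared: x=10 y=9. PCs: A@2 B@2 C@2
Step 7: thread A executes A3 (x = x + 2). Shared: x=12 y=9. PCs: A@3 B@2 C@2
Step 8: thread A executes A4 (x = y). Shared: x=9 y=9. PCs: A@4 B@2 C@2
Step 9: thread C executes C3 (x = x * -1). Shared: x=-9 y=9. PCs: A@4 B@2 C@3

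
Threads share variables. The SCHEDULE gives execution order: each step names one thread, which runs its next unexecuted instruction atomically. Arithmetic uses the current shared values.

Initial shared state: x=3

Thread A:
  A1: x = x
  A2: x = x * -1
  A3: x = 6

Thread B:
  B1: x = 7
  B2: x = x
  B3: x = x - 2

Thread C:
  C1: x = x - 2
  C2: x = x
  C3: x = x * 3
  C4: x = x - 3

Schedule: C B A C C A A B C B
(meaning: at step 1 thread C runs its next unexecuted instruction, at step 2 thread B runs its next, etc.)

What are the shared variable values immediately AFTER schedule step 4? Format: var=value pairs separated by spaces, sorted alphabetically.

Step 1: thread C executes C1 (x = x - 2). Shared: x=1. PCs: A@0 B@0 C@1
Step 2: thread B executes B1 (x = 7). Shared: x=7. PCs: A@0 B@1 C@1
Step 3: thread A executes A1 (x = x). Shared: x=7. PCs: A@1 B@1 C@1
Step 4: thread C executes C2 (x = x). Shared: x=7. PCs: A@1 B@1 C@2

Answer: x=7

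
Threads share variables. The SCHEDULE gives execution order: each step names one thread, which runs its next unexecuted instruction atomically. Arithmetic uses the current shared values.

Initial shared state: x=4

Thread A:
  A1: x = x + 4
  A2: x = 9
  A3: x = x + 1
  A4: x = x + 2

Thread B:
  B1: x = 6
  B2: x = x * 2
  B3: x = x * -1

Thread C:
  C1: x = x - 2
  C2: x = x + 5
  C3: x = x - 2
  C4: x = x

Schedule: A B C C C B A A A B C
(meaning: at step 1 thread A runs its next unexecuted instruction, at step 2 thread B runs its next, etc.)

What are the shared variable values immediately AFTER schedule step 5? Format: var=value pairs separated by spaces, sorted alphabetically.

Answer: x=7

Derivation:
Step 1: thread A executes A1 (x = x + 4). Shared: x=8. PCs: A@1 B@0 C@0
Step 2: thread B executes B1 (x = 6). Shared: x=6. PCs: A@1 B@1 C@0
Step 3: thread C executes C1 (x = x - 2). Shared: x=4. PCs: A@1 B@1 C@1
Step 4: thread C executes C2 (x = x + 5). Shared: x=9. PCs: A@1 B@1 C@2
Step 5: thread C executes C3 (x = x - 2). Shared: x=7. PCs: A@1 B@1 C@3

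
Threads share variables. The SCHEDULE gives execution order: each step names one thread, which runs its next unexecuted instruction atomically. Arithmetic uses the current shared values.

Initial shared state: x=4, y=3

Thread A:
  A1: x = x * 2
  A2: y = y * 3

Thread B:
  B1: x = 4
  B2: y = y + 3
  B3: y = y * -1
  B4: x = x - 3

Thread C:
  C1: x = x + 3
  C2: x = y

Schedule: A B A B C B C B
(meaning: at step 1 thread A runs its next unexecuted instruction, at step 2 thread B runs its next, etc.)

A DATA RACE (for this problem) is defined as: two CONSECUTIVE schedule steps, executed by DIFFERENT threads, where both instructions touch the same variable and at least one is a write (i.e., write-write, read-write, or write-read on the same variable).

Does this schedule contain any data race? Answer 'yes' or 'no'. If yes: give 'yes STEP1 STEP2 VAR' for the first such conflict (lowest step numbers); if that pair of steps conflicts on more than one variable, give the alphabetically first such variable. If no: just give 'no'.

Steps 1,2: A(x = x * 2) vs B(x = 4). RACE on x (W-W).
Steps 2,3: B(r=-,w=x) vs A(r=y,w=y). No conflict.
Steps 3,4: A(y = y * 3) vs B(y = y + 3). RACE on y (W-W).
Steps 4,5: B(r=y,w=y) vs C(r=x,w=x). No conflict.
Steps 5,6: C(r=x,w=x) vs B(r=y,w=y). No conflict.
Steps 6,7: B(y = y * -1) vs C(x = y). RACE on y (W-R).
Steps 7,8: C(x = y) vs B(x = x - 3). RACE on x (W-W).
First conflict at steps 1,2.

Answer: yes 1 2 x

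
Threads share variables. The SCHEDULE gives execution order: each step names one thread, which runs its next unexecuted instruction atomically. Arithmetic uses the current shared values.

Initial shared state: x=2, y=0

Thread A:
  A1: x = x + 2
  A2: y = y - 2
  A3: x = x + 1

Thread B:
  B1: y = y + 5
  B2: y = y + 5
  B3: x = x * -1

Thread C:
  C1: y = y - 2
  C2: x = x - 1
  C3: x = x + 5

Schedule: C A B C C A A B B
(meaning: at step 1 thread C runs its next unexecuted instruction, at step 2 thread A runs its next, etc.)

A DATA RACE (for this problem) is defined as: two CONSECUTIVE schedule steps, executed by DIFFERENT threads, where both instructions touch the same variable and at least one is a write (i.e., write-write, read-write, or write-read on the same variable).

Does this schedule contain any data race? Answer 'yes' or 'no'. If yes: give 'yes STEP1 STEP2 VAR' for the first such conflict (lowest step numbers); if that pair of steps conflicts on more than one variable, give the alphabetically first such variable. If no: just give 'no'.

Answer: no

Derivation:
Steps 1,2: C(r=y,w=y) vs A(r=x,w=x). No conflict.
Steps 2,3: A(r=x,w=x) vs B(r=y,w=y). No conflict.
Steps 3,4: B(r=y,w=y) vs C(r=x,w=x). No conflict.
Steps 4,5: same thread (C). No race.
Steps 5,6: C(r=x,w=x) vs A(r=y,w=y). No conflict.
Steps 6,7: same thread (A). No race.
Steps 7,8: A(r=x,w=x) vs B(r=y,w=y). No conflict.
Steps 8,9: same thread (B). No race.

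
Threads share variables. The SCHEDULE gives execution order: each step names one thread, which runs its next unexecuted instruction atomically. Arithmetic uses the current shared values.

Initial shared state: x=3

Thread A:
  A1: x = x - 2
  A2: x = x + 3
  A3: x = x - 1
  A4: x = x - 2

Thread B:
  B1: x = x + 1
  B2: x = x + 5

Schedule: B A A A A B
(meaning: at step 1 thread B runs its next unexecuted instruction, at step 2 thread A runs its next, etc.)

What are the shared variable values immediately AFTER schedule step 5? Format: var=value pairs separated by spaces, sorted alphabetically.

Step 1: thread B executes B1 (x = x + 1). Shared: x=4. PCs: A@0 B@1
Step 2: thread A executes A1 (x = x - 2). Shared: x=2. PCs: A@1 B@1
Step 3: thread A executes A2 (x = x + 3). Shared: x=5. PCs: A@2 B@1
Step 4: thread A executes A3 (x = x - 1). Shared: x=4. PCs: A@3 B@1
Step 5: thread A executes A4 (x = x - 2). Shared: x=2. PCs: A@4 B@1

Answer: x=2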